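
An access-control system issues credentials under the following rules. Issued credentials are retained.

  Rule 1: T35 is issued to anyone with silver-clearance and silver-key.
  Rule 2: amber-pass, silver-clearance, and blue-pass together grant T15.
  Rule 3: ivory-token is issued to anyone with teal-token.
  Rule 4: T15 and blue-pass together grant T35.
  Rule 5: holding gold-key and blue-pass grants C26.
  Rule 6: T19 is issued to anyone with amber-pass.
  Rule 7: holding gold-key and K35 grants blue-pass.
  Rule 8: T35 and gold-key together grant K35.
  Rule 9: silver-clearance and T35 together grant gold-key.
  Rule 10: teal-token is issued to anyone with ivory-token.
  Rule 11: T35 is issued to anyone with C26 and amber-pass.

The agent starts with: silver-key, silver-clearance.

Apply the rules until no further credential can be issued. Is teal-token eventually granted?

No

teal-token would need ivory-token (Rule 10), but ivory-token is never granted.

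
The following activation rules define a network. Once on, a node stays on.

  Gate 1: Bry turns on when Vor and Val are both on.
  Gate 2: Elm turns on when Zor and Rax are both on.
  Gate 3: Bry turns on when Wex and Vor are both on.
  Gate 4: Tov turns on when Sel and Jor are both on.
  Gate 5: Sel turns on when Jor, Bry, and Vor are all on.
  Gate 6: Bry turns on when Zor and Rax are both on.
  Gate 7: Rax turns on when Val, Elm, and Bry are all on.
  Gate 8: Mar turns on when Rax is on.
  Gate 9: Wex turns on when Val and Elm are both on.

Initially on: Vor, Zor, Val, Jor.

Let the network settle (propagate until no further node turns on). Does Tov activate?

Yes

Vor and Val are on, so Bry turns on (Gate 1).
Gate 5: Jor, Bry, and Vor on → Sel on.
Sel and Jor are on, so Tov turns on (Gate 4).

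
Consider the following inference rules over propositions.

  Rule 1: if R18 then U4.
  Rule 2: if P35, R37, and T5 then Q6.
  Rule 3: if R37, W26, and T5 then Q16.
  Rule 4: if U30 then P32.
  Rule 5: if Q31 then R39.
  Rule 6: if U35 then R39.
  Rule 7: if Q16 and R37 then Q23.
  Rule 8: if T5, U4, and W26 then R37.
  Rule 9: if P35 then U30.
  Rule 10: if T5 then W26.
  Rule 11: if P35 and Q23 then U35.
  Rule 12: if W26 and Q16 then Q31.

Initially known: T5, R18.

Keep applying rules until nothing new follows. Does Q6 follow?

No

Q6 would need P35, R37, and T5 (Rule 2), but P35 is never established.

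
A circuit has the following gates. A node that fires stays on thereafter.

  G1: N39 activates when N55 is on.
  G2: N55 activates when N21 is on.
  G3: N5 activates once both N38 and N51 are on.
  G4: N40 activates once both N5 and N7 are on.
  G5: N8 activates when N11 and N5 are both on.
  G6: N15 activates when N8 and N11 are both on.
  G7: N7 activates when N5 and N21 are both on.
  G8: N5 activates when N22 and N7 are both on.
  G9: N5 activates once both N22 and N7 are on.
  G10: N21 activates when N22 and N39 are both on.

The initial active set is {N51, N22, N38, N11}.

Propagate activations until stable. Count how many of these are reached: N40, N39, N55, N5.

1

G3: N38 and N51 on → N5 on.
N40 would need N5 and N7 (G4), but N7 never turns on.
N39 would need N55 (G1), but N55 never turns on.
N55 would need N21 (G2), but N21 never turns on.
N5: reached.
Reached: N5 — 1 of the 4.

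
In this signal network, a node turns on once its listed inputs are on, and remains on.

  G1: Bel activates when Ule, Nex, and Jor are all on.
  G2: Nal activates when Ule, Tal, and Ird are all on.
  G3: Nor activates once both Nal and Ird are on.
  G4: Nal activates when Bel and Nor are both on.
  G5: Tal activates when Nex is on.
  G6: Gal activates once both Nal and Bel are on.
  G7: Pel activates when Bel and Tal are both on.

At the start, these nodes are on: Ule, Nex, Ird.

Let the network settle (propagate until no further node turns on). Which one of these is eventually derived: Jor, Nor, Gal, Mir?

Nor

Nex is on, so Tal activates (G5).
G2: Ule, Tal, and Ird on → Nal on.
G3: Nal and Ird on → Nor on.
No rule produces Mir, and it is not given. No rule produces Jor, and it is not given. Gal would need Nal and Bel (G6), but Bel never turns on.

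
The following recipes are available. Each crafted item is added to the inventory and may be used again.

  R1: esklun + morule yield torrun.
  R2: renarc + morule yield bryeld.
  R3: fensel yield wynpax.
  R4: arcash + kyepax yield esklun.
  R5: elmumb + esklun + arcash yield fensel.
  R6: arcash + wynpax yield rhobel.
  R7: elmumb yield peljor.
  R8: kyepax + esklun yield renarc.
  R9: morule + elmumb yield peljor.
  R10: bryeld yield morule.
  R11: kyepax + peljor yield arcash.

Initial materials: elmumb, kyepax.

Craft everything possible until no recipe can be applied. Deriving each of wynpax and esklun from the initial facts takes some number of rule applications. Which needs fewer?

esklun

esklun: elmumb → peljor (R7). kyepax + peljor → arcash (R11). arcash + kyepax → esklun (R4). [3 rule applications]
wynpax: elmumb → peljor (R7). Using R11, kyepax and peljor make arcash. arcash + kyepax → esklun (R4). elmumb + esklun + arcash → fensel (R5). fensel → wynpax (R3). [5 rule applications]
esklun needs fewer.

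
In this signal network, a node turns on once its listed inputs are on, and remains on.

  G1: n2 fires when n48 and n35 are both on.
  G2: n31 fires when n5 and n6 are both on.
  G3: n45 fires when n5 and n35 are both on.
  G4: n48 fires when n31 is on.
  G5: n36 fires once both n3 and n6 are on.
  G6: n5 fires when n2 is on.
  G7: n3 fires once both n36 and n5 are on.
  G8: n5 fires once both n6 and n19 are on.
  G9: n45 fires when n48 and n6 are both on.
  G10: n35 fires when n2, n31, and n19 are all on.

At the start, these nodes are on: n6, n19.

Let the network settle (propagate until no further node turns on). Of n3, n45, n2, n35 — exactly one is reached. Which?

n45

G8: n6 and n19 on → n5 on.
n5 and n6 are on, so n31 fires (G2).
G4: n31 on → n48 on.
G9: n48 and n6 on → n45 on.
n35 would need n2, n31, and n19 (G10), but n2 never turns on. n2 would need n48 and n35 (G1), but n35 never turns on. n3 would need n36 and n5 (G7), but n36 never turns on.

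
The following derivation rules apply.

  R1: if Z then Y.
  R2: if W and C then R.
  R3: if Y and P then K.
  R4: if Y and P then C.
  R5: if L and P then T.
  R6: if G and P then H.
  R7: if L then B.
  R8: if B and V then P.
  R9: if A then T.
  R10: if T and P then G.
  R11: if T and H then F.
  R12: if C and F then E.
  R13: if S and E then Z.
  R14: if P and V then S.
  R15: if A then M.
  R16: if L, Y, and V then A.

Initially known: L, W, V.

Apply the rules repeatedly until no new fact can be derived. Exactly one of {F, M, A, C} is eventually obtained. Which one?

F

L holds, so B follows (R7).
From B and V, R8 gives P.
L and P hold, so T follows (R5).
From T and P, R10 gives G.
From G and P, R6 gives H.
T and H hold, so F follows (R11).
M would need A (R15), but A is never established. A would need L, Y, and V (R16), but Y is never established. C would need Y and P (R4), but Y is never established.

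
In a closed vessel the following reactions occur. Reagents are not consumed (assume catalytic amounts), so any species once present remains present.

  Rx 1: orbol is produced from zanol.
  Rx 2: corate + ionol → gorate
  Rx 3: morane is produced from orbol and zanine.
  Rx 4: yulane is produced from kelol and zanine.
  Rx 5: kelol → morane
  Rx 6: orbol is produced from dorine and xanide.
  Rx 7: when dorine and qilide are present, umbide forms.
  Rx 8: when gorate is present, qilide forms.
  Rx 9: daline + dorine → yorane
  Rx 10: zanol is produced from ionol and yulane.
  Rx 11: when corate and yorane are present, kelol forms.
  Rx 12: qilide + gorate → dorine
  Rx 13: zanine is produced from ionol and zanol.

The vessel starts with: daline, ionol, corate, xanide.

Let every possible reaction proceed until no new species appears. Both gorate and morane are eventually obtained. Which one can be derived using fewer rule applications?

gorate: corate and ionol present → gorate forms (Rx 2). [1 rule application]
morane: corate and ionol present → gorate forms (Rx 2). gorate present → qilide forms (Rx 8). qilide and gorate present → dorine forms (Rx 12). daline and dorine present → yorane forms (Rx 9). corate and yorane present → kelol forms (Rx 11). kelol present → morane forms (Rx 5). [6 rule applications]
gorate needs fewer.

gorate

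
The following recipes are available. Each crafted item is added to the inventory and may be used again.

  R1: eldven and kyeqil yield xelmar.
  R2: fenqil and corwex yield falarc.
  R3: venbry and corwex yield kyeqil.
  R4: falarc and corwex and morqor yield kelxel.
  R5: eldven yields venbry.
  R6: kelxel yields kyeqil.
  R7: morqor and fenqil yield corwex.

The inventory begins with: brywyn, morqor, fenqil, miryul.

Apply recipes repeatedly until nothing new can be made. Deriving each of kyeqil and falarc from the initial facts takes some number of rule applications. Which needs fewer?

falarc

falarc: morqor and fenqil → corwex (R7). Using R2, fenqil and corwex make falarc. [2 rule applications]
kyeqil: Using R7, morqor and fenqil make corwex. Using R2, fenqil and corwex make falarc. Using R4, falarc, corwex, and morqor make kelxel. kelxel → kyeqil (R6). [4 rule applications]
falarc needs fewer.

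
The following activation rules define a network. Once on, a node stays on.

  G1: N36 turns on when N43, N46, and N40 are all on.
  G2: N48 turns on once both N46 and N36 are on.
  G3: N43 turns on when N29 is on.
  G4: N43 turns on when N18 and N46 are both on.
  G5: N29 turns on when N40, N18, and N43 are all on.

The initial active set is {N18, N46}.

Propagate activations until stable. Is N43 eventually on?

Yes

N18 and N46 are on, so N43 turns on (G4).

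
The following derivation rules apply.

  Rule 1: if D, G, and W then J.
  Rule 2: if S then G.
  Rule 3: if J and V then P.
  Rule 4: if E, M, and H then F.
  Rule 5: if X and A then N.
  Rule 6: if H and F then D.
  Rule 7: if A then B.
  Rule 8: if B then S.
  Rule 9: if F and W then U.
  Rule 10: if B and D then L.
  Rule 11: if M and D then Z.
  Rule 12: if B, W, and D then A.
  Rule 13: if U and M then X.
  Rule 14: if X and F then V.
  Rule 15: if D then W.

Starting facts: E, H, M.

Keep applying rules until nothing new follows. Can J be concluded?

No

J would need D, G, and W (Rule 1), but G is never established.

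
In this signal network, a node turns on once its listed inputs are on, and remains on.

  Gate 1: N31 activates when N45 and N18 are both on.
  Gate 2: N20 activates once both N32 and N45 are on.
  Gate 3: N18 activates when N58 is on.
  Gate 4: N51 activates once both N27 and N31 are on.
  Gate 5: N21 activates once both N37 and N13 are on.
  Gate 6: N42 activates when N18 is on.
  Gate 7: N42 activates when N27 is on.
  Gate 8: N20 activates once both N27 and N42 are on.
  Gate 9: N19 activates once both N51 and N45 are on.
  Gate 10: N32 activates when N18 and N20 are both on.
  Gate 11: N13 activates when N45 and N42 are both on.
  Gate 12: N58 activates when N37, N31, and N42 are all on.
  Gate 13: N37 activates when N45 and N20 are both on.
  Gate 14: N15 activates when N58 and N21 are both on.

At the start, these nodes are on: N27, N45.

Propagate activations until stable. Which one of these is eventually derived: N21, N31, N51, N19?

N21

N27 is on, so N42 activates (Gate 7).
N45 and N42 are on, so N13 activates (Gate 11).
N27 and N42 are on, so N20 activates (Gate 8).
Gate 13: N45 and N20 on → N37 on.
Gate 5: N37 and N13 on → N21 on.
N31 would need N45 and N18 (Gate 1), but N18 never turns on. N51 would need N27 and N31 (Gate 4), but N31 never turns on. N19 would need N51 and N45 (Gate 9), but N51 never turns on.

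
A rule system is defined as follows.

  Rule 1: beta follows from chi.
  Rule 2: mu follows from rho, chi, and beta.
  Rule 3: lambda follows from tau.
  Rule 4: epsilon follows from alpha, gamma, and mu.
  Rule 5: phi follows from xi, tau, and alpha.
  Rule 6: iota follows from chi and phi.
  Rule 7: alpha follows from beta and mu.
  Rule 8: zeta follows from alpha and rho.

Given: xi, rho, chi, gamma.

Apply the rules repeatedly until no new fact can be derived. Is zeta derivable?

Yes

From chi, Rule 1 gives beta.
From rho, chi, and beta, Rule 2 gives mu.
From beta and mu, Rule 7 gives alpha.
alpha and rho hold, so zeta follows (Rule 8).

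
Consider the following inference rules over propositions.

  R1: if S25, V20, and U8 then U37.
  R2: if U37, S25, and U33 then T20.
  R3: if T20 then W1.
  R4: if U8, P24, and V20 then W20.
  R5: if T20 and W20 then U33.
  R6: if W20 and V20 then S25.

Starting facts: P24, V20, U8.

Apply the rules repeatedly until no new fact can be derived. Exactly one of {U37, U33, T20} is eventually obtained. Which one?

U8, P24, and V20 hold, so W20 follows (R4).
From W20 and V20, R6 gives S25.
From S25, V20, and U8, R1 gives U37.
U33 would need T20 and W20 (R5), but T20 is never established. T20 would need U37, S25, and U33 (R2), but U33 is never established.

U37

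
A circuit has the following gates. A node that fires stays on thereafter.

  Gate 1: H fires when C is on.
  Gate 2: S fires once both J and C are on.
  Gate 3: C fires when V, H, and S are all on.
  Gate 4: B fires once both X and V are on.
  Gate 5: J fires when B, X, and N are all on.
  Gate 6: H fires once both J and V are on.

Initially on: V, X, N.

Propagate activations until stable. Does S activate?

S would need J and C (Gate 2), but C never turns on.

No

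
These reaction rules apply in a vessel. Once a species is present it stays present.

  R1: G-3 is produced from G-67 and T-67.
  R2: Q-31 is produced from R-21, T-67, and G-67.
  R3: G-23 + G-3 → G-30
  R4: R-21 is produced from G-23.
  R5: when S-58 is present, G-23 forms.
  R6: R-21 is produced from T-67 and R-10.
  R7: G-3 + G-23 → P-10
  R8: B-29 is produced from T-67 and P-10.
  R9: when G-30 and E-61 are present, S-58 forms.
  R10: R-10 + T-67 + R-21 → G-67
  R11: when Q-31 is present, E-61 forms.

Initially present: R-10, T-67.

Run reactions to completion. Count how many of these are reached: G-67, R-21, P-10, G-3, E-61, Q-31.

T-67 and R-10 present → R-21 forms (R6).
R-10, T-67, and R-21 present → G-67 forms (R10).
G-67 and T-67 present → G-3 forms (R1).
R-21, T-67, and G-67 present → Q-31 forms (R2).
Q-31 present → E-61 forms (R11).
G-67: reached.
R-21: reached.
P-10 would need G-3 and G-23 (R7), but G-23 never forms.
G-3: reached.
E-61: reached.
Q-31: reached.
Reached: G-67, R-21, G-3, E-61, and Q-31 — 5 of the 6.

5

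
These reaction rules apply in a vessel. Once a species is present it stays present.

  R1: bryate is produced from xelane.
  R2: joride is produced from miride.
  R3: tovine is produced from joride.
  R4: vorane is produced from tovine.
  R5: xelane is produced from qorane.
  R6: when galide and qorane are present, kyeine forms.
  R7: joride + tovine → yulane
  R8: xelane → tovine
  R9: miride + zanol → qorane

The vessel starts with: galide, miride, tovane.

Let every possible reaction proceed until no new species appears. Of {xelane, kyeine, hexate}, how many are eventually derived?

xelane would need qorane (R5), but qorane never forms.
kyeine would need galide and qorane (R6), but qorane never forms.
No rule produces hexate, and it is not given.
None of the 3 are reached.

0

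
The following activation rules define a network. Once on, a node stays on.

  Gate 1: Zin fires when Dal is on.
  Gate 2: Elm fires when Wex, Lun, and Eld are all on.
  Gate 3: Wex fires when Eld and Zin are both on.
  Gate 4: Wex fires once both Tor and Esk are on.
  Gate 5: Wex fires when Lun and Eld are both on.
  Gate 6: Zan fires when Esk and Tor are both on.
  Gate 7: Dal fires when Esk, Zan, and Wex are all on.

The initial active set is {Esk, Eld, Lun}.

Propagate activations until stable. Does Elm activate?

Yes

Lun and Eld are on, so Wex fires (Gate 5).
Gate 2: Wex, Lun, and Eld on → Elm on.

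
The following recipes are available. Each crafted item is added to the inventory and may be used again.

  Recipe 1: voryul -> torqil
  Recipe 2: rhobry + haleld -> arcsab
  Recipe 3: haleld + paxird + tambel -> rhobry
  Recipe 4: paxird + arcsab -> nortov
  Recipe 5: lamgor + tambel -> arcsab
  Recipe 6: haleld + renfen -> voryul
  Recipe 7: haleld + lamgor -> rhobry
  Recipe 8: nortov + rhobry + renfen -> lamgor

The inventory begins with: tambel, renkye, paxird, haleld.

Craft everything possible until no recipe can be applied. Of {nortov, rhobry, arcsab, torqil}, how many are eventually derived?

haleld + paxird + tambel -> rhobry (Recipe 3).
rhobry + haleld -> arcsab (Recipe 2).
paxird + arcsab -> nortov (Recipe 4).
nortov: reached.
rhobry: reached.
arcsab: reached.
torqil would need voryul (Recipe 1), but voryul is never obtained.
Reached: nortov, rhobry, and arcsab — 3 of the 4.

3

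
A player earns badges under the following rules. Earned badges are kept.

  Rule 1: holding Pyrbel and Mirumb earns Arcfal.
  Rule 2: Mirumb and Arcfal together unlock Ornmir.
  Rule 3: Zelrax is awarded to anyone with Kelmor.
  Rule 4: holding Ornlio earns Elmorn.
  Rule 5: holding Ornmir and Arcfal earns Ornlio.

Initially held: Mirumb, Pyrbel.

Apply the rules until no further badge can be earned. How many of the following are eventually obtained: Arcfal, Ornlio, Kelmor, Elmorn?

With Pyrbel and Mirumb, Arcfal is earned (Rule 1).
With Mirumb and Arcfal, Ornmir is earned (Rule 2).
With Ornmir and Arcfal, Ornlio is earned (Rule 5).
With Ornlio, Elmorn is earned (Rule 4).
Arcfal: reached.
Ornlio: reached.
No rule produces Kelmor, and it is not given.
Elmorn: reached.
Reached: Arcfal, Ornlio, and Elmorn — 3 of the 4.

3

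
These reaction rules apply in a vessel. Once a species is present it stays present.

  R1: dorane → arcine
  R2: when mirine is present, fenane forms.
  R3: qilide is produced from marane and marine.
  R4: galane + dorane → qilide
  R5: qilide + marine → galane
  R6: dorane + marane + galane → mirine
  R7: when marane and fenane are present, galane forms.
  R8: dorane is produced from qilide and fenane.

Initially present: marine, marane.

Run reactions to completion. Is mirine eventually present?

mirine would need dorane, marane, and galane (R6), but dorane never forms.

No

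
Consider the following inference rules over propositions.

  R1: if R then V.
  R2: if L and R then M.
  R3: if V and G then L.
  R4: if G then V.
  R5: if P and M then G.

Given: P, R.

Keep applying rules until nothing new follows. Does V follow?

From R, R1 gives V.

Yes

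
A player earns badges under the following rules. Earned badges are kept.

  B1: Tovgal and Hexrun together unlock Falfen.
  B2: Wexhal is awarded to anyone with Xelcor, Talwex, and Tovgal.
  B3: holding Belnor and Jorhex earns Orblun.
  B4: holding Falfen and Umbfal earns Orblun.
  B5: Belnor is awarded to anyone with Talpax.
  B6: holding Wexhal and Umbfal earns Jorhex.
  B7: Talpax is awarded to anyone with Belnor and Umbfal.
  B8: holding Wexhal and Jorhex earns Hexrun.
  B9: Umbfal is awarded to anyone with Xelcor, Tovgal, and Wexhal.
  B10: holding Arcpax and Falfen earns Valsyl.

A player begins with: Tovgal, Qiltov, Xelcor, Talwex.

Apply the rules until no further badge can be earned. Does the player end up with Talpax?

No

Talpax would need Belnor and Umbfal (B7), but Belnor is never earned.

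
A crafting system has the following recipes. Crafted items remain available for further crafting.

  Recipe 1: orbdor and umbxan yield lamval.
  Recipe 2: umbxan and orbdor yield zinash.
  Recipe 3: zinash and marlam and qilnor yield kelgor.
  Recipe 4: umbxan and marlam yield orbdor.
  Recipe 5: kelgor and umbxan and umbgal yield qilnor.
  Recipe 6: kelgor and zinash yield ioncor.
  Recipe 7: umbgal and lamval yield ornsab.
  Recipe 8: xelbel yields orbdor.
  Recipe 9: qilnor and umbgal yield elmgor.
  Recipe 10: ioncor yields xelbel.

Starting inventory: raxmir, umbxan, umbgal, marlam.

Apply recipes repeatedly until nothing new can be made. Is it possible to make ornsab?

Yes

umbxan and marlam → orbdor (Recipe 4).
Using Recipe 1, orbdor and umbxan make lamval.
umbgal and lamval → ornsab (Recipe 7).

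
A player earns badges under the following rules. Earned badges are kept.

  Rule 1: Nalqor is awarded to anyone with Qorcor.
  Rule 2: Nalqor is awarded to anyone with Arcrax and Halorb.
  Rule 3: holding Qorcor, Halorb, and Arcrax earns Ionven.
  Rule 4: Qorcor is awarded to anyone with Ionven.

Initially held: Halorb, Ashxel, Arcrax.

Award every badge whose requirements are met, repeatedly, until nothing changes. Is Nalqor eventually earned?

Yes

With Arcrax and Halorb, Nalqor is earned (Rule 2).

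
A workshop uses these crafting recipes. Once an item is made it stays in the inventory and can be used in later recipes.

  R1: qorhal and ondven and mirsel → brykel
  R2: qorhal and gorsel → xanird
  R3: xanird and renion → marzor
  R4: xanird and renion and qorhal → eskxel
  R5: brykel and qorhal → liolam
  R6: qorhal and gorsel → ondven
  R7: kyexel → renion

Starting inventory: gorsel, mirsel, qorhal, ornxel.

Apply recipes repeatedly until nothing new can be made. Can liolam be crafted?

qorhal and gorsel → ondven (R6).
Using R1, qorhal, ondven, and mirsel make brykel.
brykel and qorhal → liolam (R5).

Yes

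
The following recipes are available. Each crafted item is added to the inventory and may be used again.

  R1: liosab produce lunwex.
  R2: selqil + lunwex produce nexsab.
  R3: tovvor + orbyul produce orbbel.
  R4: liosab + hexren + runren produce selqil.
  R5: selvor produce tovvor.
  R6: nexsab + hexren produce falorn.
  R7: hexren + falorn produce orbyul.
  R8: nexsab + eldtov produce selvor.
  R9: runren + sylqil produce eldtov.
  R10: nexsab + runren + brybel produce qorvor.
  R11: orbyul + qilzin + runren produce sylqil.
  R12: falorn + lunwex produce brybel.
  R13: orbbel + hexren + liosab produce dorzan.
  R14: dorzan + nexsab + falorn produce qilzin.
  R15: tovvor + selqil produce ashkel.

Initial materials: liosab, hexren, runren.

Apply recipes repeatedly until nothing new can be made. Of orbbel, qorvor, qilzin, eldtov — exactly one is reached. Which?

liosab → lunwex (R1).
liosab + hexren + runren → selqil (R4).
selqil + lunwex → nexsab (R2).
Using R6, nexsab and hexren make falorn.
falorn + lunwex → brybel (R12).
nexsab + runren + brybel → qorvor (R10).
orbbel would need tovvor and orbyul (R3), but tovvor is never obtained. eldtov would need runren and sylqil (R9), but sylqil is never obtained. qilzin would need dorzan, nexsab, and falorn (R14), but dorzan is never obtained.

qorvor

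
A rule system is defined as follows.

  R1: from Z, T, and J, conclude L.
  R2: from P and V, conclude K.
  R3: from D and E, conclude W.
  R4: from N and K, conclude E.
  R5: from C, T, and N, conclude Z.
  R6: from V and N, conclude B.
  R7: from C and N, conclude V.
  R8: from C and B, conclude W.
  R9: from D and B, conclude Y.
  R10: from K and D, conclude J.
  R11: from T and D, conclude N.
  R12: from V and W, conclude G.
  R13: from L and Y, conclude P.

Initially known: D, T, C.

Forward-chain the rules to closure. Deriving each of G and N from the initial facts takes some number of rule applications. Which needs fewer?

N: T and D hold, so N follows (R11). [1 rule application]
G: T and D hold, so N follows (R11). C and N hold, so V follows (R7). From V and N, R6 gives B. From C and B, R8 gives W. From V and W, R12 gives G. [5 rule applications]
N needs fewer.

N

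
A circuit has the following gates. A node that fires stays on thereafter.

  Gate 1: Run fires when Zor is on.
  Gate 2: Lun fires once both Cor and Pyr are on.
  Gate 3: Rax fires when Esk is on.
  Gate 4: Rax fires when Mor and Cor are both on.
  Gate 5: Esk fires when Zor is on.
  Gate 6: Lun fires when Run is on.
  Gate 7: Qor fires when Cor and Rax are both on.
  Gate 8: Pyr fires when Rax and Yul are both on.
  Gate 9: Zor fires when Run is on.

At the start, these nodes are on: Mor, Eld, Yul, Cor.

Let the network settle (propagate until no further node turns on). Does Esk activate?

Esk would need Zor (Gate 5), but Zor never turns on.

No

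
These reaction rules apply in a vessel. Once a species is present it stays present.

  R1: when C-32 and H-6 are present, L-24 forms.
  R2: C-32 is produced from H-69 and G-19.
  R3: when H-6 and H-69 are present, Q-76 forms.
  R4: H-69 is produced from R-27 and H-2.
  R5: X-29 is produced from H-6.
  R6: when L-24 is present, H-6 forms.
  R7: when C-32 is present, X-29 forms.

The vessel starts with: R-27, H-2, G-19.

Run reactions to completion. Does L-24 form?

No

L-24 would need C-32 and H-6 (R1), but H-6 never forms.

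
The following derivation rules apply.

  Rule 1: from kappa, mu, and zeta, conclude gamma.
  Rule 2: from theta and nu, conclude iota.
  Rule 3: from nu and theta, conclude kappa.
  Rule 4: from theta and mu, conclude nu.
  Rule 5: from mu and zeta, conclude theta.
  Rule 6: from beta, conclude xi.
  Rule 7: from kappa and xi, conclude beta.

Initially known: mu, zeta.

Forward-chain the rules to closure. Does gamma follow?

Yes

mu and zeta hold, so theta follows (Rule 5).
theta and mu hold, so nu follows (Rule 4).
nu and theta hold, so kappa follows (Rule 3).
From kappa, mu, and zeta, Rule 1 gives gamma.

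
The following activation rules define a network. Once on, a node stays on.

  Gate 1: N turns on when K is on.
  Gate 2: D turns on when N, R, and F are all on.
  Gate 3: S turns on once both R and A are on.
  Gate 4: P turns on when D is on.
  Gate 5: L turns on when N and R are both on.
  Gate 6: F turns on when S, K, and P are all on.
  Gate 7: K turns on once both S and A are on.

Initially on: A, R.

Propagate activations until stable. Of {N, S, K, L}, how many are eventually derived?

Gate 3: R and A on → S on.
S and A are on, so K turns on (Gate 7).
K is on, so N turns on (Gate 1).
Gate 5: N and R on → L on.
N: reached.
S: reached.
K: reached.
L: reached.
All 4 are reached.

4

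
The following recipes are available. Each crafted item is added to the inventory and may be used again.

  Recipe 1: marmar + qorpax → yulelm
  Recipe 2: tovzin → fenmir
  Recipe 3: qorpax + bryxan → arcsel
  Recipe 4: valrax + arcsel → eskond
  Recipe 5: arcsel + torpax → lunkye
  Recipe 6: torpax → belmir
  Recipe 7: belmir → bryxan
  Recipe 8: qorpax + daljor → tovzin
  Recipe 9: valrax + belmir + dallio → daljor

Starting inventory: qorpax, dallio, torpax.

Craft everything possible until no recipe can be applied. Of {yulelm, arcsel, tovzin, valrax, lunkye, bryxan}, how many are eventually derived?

torpax → belmir (Recipe 6).
Using Recipe 7, belmir makes bryxan.
qorpax + bryxan → arcsel (Recipe 3).
Using Recipe 5, arcsel and torpax make lunkye.
yulelm would need marmar and qorpax (Recipe 1), but marmar is never obtained.
arcsel: reached.
tovzin would need qorpax and daljor (Recipe 8), but daljor is never obtained.
No rule produces valrax, and it is not given.
lunkye: reached.
bryxan: reached.
Reached: arcsel, lunkye, and bryxan — 3 of the 6.

3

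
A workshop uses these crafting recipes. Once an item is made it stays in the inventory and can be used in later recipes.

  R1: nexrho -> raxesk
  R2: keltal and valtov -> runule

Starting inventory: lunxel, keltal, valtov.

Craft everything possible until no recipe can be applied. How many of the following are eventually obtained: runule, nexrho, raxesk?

Using R2, keltal and valtov make runule.
runule: reached.
No rule produces nexrho, and it is not given.
raxesk would need nexrho (R1), but nexrho is never obtained.
Reached: runule — 1 of the 3.

1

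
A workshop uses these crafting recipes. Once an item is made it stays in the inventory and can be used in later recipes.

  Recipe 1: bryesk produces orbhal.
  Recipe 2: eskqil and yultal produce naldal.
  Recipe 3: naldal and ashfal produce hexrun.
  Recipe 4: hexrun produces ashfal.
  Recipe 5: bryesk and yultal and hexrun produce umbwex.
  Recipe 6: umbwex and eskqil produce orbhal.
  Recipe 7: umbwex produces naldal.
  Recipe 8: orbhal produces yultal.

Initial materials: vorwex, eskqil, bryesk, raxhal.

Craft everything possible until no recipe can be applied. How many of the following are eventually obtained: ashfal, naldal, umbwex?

1

bryesk → orbhal (Recipe 1).
Using Recipe 8, orbhal makes yultal.
eskqil and yultal → naldal (Recipe 2).
ashfal would need hexrun (Recipe 4), but hexrun is never obtained.
naldal: reached.
umbwex would need bryesk, yultal, and hexrun (Recipe 5), but hexrun is never obtained.
Reached: naldal — 1 of the 3.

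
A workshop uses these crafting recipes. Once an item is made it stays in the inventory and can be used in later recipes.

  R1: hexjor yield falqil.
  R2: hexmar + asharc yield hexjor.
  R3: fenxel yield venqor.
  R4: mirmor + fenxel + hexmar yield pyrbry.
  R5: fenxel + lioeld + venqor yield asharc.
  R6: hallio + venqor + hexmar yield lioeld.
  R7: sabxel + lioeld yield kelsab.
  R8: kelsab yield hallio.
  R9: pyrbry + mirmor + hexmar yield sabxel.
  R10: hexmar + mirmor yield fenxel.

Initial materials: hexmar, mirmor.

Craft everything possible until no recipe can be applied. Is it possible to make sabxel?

Using R10, hexmar and mirmor make fenxel.
Using R4, mirmor, fenxel, and hexmar make pyrbry.
Using R9, pyrbry, mirmor, and hexmar make sabxel.

Yes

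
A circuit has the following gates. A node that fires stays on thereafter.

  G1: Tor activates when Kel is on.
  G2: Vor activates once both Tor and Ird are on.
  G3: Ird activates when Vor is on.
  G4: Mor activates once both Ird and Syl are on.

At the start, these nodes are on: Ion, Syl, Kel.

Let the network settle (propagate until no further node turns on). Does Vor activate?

No

Vor would need Tor and Ird (G2), but Ird never turns on.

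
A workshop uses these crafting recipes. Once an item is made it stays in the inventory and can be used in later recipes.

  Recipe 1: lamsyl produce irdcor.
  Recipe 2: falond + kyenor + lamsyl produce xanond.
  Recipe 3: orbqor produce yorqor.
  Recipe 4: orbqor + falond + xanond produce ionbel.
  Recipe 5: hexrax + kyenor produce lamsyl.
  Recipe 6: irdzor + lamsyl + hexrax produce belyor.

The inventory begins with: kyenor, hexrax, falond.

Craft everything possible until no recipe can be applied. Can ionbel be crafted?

ionbel would need orbqor, falond, and xanond (Recipe 4), but orbqor is never obtained.

No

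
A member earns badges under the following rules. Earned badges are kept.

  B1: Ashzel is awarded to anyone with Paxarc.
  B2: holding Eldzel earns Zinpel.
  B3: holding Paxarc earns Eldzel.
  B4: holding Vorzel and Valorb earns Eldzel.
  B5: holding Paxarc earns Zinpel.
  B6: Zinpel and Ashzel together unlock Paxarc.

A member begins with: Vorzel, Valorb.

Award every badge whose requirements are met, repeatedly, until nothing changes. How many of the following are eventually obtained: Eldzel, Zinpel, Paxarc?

2

With Vorzel and Valorb, Eldzel is earned (B4).
With Eldzel, Zinpel is earned (B2).
Eldzel: reached.
Zinpel: reached.
Paxarc would need Zinpel and Ashzel (B6), but Ashzel is never earned.
Reached: Eldzel and Zinpel — 2 of the 3.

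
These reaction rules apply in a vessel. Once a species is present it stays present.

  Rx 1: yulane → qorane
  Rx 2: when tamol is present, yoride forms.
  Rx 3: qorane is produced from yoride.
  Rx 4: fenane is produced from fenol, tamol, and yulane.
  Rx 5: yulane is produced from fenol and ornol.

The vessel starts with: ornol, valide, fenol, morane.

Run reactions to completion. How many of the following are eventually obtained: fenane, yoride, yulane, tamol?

1

fenol and ornol present → yulane forms (Rx 5).
fenane would need fenol, tamol, and yulane (Rx 4), but tamol never forms.
yoride would need tamol (Rx 2), but tamol never forms.
yulane: reached.
No rule produces tamol, and it is not given.
Reached: yulane — 1 of the 4.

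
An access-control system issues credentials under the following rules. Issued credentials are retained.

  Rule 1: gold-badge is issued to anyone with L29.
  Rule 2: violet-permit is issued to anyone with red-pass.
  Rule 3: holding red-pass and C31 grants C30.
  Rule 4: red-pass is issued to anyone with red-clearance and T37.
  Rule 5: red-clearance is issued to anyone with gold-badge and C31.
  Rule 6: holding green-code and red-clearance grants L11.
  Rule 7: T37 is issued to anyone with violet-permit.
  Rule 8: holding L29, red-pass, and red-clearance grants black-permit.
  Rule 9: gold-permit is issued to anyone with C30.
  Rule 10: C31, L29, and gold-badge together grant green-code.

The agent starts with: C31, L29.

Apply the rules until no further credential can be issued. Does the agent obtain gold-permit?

gold-permit would need C30 (Rule 9), but C30 is never granted.

No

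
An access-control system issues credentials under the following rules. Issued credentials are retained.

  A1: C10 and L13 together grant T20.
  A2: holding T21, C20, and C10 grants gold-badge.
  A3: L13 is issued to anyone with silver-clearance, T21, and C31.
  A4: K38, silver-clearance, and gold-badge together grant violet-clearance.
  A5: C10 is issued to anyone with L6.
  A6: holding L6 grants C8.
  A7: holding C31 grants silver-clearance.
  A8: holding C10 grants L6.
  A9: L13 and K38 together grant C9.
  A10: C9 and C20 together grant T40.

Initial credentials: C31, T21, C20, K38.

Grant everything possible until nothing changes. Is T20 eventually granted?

T20 would need C10 and L13 (A1), but C10 is never granted.

No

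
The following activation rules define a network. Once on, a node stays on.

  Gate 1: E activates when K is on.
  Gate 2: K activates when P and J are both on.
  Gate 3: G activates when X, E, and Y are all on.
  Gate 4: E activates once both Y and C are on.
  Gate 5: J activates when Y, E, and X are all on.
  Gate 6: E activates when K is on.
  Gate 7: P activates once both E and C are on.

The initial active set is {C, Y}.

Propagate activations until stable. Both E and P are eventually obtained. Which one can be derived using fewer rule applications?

E

E: Gate 4: Y and C on → E on. [1 rule application]
P: Y and C are on, so E activates (Gate 4). Gate 7: E and C on → P on. [2 rule applications]
E needs fewer.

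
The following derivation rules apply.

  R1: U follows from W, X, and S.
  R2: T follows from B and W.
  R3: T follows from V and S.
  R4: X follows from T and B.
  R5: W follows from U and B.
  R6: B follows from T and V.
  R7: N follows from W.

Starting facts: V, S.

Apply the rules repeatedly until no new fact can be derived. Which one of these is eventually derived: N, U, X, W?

From V and S, R3 gives T.
T and V hold, so B follows (R6).
T and B hold, so X follows (R4).
U would need W, X, and S (R1), but W is never established. N would need W (R7), but W is never established. W would need U and B (R5), but U is never established.

X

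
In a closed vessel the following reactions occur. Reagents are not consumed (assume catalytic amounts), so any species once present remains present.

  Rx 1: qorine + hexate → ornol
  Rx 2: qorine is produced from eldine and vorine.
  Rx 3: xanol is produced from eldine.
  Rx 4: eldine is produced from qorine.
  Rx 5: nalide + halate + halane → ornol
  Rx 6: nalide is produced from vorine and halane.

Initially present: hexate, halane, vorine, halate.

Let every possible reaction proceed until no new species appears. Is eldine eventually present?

No

eldine would need qorine (Rx 4), but qorine never forms.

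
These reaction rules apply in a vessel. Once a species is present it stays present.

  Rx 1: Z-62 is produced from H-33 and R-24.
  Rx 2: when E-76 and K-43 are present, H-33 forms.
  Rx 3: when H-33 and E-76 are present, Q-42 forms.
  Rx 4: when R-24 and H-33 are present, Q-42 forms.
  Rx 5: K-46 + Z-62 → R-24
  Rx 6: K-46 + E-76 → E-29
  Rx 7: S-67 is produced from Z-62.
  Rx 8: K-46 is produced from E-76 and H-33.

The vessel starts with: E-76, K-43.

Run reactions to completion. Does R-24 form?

R-24 would need K-46 and Z-62 (Rx 5), but Z-62 never forms.

No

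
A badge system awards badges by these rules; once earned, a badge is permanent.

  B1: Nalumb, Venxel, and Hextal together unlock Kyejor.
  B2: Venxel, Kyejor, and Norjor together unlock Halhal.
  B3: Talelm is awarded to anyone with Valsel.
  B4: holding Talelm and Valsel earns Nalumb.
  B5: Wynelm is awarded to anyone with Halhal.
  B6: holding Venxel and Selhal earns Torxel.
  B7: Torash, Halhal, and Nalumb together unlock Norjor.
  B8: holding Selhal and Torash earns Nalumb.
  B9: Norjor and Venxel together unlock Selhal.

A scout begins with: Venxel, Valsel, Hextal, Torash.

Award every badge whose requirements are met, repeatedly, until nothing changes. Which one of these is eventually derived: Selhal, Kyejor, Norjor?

Kyejor

With Valsel, Talelm is earned (B3).
With Talelm and Valsel, Nalumb is earned (B4).
With Nalumb, Venxel, and Hextal, Kyejor is earned (B1).
Selhal would need Norjor and Venxel (B9), but Norjor is never earned. Norjor would need Torash, Halhal, and Nalumb (B7), but Halhal is never earned.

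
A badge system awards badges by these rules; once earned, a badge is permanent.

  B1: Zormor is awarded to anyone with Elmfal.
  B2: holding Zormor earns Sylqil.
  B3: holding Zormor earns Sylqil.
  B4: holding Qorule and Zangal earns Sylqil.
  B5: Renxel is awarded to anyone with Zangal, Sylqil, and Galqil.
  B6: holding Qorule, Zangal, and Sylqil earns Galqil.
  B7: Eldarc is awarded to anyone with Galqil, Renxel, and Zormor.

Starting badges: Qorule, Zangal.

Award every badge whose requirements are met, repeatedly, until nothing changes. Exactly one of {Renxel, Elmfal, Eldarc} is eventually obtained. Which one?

With Qorule and Zangal, Sylqil is earned (B4).
With Qorule, Zangal, and Sylqil, Galqil is earned (B6).
With Zangal, Sylqil, and Galqil, Renxel is earned (B5).
No rule produces Elmfal, and it is not given. Eldarc would need Galqil, Renxel, and Zormor (B7), but Zormor is never earned.

Renxel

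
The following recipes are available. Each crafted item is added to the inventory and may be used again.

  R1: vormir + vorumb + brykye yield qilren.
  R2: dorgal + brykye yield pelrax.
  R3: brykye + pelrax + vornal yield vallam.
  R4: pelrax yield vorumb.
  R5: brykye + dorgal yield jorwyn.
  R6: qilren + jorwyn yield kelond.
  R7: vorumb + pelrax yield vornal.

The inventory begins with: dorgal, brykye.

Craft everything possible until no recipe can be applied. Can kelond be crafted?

No

kelond would need qilren and jorwyn (R6), but qilren is never obtained.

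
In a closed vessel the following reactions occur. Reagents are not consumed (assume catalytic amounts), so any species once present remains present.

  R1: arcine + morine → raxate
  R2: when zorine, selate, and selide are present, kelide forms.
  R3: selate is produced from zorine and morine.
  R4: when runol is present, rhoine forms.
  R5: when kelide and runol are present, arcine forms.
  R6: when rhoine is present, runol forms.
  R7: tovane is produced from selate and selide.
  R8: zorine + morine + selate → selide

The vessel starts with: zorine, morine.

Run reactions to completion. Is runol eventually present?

runol would need rhoine (R6), but rhoine never forms.

No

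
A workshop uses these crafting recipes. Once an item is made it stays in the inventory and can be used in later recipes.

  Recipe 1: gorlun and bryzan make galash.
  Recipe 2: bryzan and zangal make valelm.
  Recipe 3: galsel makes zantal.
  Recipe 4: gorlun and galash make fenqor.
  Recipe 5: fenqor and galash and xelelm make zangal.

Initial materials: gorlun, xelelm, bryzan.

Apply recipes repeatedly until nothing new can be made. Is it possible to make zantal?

zantal would need galsel (Recipe 3), but galsel is never obtained.

No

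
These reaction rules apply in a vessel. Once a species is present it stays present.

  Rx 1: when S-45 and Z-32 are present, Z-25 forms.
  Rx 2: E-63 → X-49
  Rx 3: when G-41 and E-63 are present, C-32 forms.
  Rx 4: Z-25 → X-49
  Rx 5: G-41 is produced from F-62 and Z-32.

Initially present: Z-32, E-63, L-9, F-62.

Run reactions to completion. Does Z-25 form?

No

Z-25 would need S-45 and Z-32 (Rx 1), but S-45 never forms.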